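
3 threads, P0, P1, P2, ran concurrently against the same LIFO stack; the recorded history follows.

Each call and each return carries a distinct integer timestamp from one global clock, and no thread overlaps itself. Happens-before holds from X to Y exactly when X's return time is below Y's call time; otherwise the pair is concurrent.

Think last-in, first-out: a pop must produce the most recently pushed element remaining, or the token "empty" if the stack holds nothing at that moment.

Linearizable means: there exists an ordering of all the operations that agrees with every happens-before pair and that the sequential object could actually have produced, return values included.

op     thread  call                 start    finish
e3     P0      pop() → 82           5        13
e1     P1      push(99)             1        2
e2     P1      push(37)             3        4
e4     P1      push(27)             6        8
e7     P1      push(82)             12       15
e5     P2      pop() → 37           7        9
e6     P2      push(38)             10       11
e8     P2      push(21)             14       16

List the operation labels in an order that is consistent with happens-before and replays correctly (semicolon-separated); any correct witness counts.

step 1: e1 push(99) — stack <99>
step 2: e2 push(37) — stack <99,37>
step 3: e5 pop() → 37 — stack <99>
step 4: e4 push(27) — stack <99,27>
step 5: e6 push(38) — stack <99,27,38>
step 6: e7 push(82) — stack <99,27,38,82>
step 7: e3 pop() → 82 — stack <99,27,38>
step 8: e8 push(21) — stack <99,27,38,21>

e1; e2; e5; e4; e6; e7; e3; e8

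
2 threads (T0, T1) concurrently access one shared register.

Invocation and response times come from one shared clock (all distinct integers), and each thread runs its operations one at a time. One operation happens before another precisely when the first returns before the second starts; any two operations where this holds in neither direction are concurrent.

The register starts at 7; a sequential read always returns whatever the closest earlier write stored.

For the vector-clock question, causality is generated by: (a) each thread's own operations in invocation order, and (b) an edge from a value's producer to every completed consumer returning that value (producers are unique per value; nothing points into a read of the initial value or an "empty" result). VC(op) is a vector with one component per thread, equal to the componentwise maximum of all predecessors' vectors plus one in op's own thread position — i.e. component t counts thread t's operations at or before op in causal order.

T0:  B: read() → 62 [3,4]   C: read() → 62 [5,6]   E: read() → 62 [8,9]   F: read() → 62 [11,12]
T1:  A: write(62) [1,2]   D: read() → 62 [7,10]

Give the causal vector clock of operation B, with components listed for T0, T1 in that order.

(1, 1)

root op A, invoked 1: fresh clock plus T1's own tick → (0, 1)
D (invocation 7): componentwise max over VC(A)=(0, 1), +1 at T1, giving (0, 2)
B (invocation 3): componentwise max over VC(A)=(0, 1), +1 at T0, giving (1, 1)
C (invocation 5): componentwise max over VC(A)=(0, 1), VC(B)=(1, 1), +1 at T0, giving (2, 1)
E (invocation 8): componentwise max over VC(A)=(0, 1), VC(C)=(2, 1), +1 at T0, giving (3, 1)
F (invocation 11): componentwise max over VC(A)=(0, 1), VC(E)=(3, 1), +1 at T0, giving (4, 1)
target: VC(B) = (1, 1)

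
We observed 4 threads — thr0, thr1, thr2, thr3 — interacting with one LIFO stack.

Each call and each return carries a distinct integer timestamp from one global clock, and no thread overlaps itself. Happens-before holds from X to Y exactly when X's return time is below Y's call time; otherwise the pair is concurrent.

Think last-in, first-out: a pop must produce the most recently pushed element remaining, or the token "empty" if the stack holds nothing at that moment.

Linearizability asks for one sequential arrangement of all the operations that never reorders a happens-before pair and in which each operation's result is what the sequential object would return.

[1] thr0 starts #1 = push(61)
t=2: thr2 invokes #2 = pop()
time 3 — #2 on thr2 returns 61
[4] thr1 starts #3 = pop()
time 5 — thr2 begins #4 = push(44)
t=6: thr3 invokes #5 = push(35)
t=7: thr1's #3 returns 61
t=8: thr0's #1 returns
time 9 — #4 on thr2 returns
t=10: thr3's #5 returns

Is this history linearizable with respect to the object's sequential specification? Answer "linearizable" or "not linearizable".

not linearizable

prefix check: 1..6 passes, 1..7 fails once #3's time-7 response joins
a single order respects real time; the 2 completed LIFO stack operations fail replay along it
include/drop combinations of the 3 pending operations (#1, #4, #5) were all tried; none helps
sample order #2, #3 (pending dropped) stalls at step 1 — #2 pop() → 61 has no legal effect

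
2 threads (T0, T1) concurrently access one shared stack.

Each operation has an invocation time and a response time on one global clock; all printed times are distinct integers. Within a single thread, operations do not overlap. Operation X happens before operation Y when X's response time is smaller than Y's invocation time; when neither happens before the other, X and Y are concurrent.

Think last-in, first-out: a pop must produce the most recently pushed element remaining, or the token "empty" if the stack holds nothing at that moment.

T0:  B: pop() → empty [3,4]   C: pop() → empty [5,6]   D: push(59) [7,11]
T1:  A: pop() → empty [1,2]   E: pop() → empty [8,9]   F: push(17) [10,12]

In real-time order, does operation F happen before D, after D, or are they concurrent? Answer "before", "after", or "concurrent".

F spans [10,12], D spans [7,11]
the intervals overlap in both directions

concurrent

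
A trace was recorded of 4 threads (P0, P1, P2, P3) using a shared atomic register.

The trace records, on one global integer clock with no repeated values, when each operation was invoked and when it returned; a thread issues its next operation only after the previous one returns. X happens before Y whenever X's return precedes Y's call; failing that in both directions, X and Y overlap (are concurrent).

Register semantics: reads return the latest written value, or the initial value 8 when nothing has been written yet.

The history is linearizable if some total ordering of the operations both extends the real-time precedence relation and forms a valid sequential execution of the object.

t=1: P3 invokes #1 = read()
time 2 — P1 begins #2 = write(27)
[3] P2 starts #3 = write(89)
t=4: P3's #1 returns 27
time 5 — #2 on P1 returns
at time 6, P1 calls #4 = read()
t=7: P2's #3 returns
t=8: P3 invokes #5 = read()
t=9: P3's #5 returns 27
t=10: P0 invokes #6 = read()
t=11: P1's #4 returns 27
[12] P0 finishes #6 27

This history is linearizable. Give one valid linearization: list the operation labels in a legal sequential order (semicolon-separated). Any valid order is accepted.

1. #3 write(89), leaving value 89
2. #2 write(27), leaving value 27
3. #1 read() → 27, leaving value 27
4. #4 read() → 27, leaving value 27
5. #5 read() → 27, leaving value 27
6. #6 read() → 27, leaving value 27

#3; #2; #1; #4; #5; #6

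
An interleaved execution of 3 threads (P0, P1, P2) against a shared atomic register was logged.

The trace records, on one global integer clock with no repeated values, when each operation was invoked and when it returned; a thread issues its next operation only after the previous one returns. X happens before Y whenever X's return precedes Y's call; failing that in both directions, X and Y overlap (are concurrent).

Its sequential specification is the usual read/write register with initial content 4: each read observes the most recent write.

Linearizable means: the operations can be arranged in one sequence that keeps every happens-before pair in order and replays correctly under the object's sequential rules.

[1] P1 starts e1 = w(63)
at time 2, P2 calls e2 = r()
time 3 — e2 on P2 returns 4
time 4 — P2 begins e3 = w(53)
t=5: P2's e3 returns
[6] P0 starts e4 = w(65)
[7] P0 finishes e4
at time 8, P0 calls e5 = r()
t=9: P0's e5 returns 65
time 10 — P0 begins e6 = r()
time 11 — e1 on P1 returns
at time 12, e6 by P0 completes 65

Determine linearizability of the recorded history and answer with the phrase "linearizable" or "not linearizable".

linearizable

a witness: e2, e1, e3, e4, e5, e6
step 1: e2 r() → 4 — value 4
step 2: e1 w(63) — value 63
step 3: e3 w(53) — value 53
step 4: e4 w(65) — value 65
step 5: e5 r() → 65 — value 65
step 6: e6 r() → 65 — value 65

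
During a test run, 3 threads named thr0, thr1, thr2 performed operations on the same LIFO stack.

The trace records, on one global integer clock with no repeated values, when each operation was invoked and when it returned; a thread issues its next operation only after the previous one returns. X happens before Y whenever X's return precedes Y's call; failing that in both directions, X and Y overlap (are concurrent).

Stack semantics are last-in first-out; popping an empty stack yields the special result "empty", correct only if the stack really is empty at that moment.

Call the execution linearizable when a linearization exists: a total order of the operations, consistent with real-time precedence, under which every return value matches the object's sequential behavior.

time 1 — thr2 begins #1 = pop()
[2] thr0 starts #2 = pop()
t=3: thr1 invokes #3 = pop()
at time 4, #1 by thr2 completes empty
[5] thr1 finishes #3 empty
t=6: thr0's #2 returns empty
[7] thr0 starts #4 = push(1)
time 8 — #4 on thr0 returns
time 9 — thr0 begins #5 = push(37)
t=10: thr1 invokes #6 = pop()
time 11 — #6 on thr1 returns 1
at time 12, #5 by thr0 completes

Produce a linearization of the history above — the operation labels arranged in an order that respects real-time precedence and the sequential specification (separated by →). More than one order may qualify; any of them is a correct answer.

#1 → #2 → #3 → #4 → #6 → #5

1. #1 pop() → empty, leaving stack <>
2. #2 pop() → empty, leaving stack <>
3. #3 pop() → empty, leaving stack <>
4. #4 push(1), leaving stack <1>
5. #6 pop() → 1, leaving stack <>
6. #5 push(37), leaving stack <37>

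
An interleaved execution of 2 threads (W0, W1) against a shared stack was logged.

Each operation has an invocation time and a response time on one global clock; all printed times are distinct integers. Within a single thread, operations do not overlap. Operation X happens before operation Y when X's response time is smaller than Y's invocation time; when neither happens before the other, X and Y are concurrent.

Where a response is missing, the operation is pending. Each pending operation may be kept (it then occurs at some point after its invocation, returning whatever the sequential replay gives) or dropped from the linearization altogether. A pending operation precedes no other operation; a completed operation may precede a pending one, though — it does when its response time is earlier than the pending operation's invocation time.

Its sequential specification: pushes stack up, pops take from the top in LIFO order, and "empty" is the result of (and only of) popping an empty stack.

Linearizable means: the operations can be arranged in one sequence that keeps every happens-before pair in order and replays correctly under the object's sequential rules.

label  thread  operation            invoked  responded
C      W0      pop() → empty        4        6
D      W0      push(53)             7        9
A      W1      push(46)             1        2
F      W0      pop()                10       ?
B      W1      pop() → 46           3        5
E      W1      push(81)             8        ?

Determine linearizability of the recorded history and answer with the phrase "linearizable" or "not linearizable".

a witness: A, B, C, D
step 1: A push(46) — stack <46>
step 2: B pop() → 46 — stack <>
step 3: C pop() → empty — stack <>
step 4: D push(53) — stack <53>

linearizable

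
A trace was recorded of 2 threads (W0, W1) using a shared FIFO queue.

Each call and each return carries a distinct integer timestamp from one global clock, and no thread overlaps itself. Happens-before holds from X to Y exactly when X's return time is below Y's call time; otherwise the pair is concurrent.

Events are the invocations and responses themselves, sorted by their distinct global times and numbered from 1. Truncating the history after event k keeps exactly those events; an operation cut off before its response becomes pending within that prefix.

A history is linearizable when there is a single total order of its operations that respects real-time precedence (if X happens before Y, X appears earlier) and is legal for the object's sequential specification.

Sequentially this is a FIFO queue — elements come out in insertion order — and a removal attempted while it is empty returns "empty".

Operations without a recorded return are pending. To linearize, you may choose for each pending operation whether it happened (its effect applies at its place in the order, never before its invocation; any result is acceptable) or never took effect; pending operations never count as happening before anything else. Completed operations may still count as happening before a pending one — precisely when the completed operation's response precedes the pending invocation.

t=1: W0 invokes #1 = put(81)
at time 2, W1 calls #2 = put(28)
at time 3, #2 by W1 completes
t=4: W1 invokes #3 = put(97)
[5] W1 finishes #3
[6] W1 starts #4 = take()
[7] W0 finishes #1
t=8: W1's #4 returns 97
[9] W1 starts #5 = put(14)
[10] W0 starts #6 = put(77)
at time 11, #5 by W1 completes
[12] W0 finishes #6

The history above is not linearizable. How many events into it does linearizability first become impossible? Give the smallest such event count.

8

one valid order for events 1..7 is #1, #2, #3:
step 1: #1 put(81) — queue <81>
step 2: #2 put(28) — queue <81,28>
step 3: #3 put(97) — queue <81,28,97>
include event 8 — #4 responding at 8 — and every candidate order breaks
one such order, #1, #2, #3, #4, breaks at step 4 where #4 take() → 97 is illegal
one such order, #2, #1, #3, #4, breaks at step 4 where #4 take() → 97 is illegal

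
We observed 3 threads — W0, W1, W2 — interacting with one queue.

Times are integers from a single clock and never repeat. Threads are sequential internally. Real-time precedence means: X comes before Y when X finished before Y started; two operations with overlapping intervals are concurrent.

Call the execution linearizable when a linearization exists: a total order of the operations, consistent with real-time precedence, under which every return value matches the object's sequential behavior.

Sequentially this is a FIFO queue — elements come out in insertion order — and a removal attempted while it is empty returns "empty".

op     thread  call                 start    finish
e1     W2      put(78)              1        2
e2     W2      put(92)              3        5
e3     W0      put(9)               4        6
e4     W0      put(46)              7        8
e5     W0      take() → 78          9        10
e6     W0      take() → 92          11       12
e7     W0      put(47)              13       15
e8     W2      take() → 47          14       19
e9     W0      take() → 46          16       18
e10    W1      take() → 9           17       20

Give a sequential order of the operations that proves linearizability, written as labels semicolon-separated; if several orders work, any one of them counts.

after step 1 (e1 put(78)): queue <78>
after step 2 (e2 put(92)): queue <78,92>
after step 3 (e3 put(9)): queue <78,92,9>
after step 4 (e4 put(46)): queue <78,92,9,46>
after step 5 (e5 take() → 78): queue <92,9,46>
after step 6 (e6 take() → 92): queue <9,46>
after step 7 (e7 put(47)): queue <9,46,47>
after step 8 (e10 take() → 9): queue <46,47>
after step 9 (e9 take() → 46): queue <47>
after step 10 (e8 take() → 47): queue <>

e1; e2; e3; e4; e5; e6; e7; e10; e9; e8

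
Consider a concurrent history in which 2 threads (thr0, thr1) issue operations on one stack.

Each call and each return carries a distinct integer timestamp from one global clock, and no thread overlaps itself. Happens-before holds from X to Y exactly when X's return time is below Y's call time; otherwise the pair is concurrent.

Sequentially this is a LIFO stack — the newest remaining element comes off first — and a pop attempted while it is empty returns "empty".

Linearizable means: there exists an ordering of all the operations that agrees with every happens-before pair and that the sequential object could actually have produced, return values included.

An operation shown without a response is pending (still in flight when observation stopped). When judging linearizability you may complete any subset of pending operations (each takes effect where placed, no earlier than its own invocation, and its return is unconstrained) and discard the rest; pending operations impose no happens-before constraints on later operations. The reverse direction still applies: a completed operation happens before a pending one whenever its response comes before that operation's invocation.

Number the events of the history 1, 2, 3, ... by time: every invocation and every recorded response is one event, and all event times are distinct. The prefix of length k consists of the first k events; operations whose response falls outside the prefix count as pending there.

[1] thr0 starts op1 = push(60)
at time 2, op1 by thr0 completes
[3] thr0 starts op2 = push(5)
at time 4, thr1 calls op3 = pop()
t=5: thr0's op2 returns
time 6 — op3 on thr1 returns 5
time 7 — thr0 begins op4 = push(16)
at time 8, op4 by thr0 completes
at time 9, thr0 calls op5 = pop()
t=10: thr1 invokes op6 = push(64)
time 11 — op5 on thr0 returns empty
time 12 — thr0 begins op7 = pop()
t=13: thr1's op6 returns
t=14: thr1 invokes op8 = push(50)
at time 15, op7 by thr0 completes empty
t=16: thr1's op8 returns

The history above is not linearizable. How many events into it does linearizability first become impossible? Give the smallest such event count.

11

events 1..10 are linearizable, e.g. via op1, op2, op3, op4:
after step 1 (op1 push(60)): stack <60>
after step 2 (op2 push(5)): stack <60,5>
after step 3 (op3 pop() → 5): stack <60>
after step 4 (op4 push(16)): stack <60,16>
adding event 11 (op5 responds at 11) leaves no legal real-time order
include/drop combinations of the 1 pending operation (op6) were all tried; none helps
e.g. op1, op2, op3, op4, op5 (pending dropped): illegal at step 5, since op5 pop() → empty cannot apply there
e.g. op1, op3, op2, op4, op5 (pending dropped): illegal at step 2, since op3 pop() → 5 cannot apply there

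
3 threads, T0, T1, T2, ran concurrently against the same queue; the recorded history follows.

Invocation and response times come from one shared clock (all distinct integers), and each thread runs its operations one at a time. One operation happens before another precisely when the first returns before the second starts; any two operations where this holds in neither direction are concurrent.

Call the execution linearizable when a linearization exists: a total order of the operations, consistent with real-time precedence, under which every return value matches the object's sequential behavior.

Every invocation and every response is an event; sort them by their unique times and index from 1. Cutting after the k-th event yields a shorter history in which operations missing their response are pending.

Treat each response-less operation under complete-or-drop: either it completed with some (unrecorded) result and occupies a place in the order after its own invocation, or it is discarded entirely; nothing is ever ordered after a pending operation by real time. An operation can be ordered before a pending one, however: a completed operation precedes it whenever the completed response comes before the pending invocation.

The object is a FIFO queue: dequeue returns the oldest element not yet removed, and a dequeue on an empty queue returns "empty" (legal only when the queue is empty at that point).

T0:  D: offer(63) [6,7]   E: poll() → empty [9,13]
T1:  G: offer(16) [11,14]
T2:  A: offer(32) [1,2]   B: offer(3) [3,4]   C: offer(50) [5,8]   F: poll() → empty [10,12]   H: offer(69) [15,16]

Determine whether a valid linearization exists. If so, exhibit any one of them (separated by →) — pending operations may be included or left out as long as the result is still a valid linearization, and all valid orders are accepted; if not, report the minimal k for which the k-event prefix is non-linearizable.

not linearizable — minimal violating prefix: 12 events

already the first 12 events (up to F's response at time 12) admit no linearization; the first 11 still do
all 2 real-time-respecting orders fail — 5 completed queue operations, no legal replay
every completion of the 2 pending operations (E, G) was checked; none linearizes
sample order A, B, C, D, F (pending dropped) stalls at step 5 — F poll() → empty has no legal effect
sample order A, B, D, C, F (pending dropped) stalls at step 5 — F poll() → empty has no legal effect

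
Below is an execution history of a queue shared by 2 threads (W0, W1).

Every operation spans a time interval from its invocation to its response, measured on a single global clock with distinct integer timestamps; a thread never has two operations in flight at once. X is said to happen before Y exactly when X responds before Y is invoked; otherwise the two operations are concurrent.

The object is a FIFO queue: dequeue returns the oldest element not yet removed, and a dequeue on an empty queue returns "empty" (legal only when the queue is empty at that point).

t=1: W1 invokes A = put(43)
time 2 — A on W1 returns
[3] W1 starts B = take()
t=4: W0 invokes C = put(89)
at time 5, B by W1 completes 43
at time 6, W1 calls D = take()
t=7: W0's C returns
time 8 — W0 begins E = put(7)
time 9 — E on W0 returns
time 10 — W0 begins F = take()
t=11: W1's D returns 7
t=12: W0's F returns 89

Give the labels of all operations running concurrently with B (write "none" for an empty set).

C

concurrent with B ([3,5]): every op whose interval crosses 3..5
A [1,2]: before
C [4,7]: concurrent
D [6,11]: after
E [8,9]: after
F [10,12]: after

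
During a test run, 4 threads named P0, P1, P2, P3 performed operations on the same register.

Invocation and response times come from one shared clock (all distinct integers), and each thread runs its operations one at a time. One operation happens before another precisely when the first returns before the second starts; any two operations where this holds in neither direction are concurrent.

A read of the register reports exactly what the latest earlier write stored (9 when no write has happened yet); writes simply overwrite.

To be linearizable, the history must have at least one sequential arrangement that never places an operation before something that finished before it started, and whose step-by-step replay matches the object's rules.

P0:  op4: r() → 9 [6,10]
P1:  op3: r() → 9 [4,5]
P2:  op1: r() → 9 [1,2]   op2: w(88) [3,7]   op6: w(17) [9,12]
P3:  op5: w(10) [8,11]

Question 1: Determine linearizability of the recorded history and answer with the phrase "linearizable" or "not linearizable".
linearizable

one valid linearization: op1, op3, op4, op2, op5, op6
1. op1 r() → 9, leaving value 9
2. op3 r() → 9, leaving value 9
3. op4 r() → 9, leaving value 9
4. op2 w(88), leaving value 88
5. op5 w(10), leaving value 10
6. op6 w(17), leaving value 17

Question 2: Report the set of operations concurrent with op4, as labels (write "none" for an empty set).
Answer: op2, op5, op6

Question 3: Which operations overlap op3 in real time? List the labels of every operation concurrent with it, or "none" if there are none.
Answer: op2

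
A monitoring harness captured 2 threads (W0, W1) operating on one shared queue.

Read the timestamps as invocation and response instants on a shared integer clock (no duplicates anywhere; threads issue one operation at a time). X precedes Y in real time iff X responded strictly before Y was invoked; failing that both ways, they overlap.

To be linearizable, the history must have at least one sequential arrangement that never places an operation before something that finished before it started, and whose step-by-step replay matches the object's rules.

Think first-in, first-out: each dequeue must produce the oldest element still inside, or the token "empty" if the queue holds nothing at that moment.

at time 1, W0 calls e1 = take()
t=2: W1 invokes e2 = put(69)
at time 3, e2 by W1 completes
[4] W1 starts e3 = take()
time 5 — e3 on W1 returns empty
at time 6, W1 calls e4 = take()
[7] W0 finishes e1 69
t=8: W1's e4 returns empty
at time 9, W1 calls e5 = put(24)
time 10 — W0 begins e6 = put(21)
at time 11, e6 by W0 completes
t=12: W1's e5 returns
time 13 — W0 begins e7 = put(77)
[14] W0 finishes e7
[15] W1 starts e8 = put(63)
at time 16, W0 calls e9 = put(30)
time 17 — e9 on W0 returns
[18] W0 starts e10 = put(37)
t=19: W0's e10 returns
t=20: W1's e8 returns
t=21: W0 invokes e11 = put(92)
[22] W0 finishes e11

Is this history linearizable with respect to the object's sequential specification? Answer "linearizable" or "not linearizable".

linearizable

one valid linearization: e2, e1, e3, e4, e5, e6, e7, e8, e9, e10, e11
after step 1 (e2 put(69)): queue <69>
after step 2 (e1 take() → 69): queue <>
after step 3 (e3 take() → empty): queue <>
after step 4 (e4 take() → empty): queue <>
after step 5 (e5 put(24)): queue <24>
after step 6 (e6 put(21)): queue <24,21>
after step 7 (e7 put(77)): queue <24,21,77>
after step 8 (e8 put(63)): queue <24,21,77,63>
after step 9 (e9 put(30)): queue <24,21,77,63,30>
after step 10 (e10 put(37)): queue <24,21,77,63,30,37>
after step 11 (e11 put(92)): queue <24,21,77,63,30,37,92>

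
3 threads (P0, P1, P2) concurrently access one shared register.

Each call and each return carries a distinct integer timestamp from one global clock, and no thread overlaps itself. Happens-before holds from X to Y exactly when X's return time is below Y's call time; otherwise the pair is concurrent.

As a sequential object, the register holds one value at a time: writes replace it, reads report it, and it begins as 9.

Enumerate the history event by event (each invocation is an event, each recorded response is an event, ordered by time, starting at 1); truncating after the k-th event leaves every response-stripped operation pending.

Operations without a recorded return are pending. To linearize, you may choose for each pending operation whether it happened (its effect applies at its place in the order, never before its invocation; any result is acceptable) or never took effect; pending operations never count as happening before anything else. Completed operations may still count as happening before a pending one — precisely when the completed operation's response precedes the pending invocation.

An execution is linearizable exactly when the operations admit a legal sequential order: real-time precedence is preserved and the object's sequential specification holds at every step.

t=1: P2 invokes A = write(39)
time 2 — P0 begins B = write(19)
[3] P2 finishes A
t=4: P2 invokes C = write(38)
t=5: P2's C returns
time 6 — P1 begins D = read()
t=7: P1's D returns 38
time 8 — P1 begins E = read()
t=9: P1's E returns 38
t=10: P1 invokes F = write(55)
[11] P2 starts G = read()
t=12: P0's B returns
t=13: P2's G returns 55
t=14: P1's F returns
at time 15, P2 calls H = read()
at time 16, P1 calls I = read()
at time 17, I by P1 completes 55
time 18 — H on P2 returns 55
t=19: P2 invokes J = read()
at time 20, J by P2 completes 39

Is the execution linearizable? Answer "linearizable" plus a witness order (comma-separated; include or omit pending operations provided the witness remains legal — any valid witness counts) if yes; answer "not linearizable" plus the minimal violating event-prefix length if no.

cut after 19 events: linearizable; cut after 20 events (J responds, time 20): not linearizable
real-time-consistent orders of the 10 completed operations: 28 — all fail the register replay
for example A, B, C, D, E, F, G, H, I, J fails at step 10: J read() → 39 is not legal there
for example A, B, C, D, E, F, G, I, H, J fails at step 10: J read() → 39 is not legal there

not linearizable — minimal violating prefix: 20 events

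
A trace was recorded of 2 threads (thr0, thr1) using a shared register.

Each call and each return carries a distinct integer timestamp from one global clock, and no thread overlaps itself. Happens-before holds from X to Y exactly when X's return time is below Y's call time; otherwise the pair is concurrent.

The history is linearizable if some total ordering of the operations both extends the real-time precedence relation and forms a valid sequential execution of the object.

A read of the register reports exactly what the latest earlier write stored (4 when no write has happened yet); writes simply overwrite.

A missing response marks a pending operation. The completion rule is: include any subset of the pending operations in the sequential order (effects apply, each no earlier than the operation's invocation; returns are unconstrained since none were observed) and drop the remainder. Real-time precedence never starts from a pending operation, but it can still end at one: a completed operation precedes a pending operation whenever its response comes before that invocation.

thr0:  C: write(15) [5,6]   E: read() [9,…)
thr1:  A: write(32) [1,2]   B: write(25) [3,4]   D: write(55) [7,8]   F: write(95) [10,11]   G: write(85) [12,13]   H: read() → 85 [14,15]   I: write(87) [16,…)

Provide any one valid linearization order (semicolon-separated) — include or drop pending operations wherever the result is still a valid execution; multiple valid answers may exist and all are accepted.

A; B; C; D; E; F; G; H

after step 1 (A write(32)): value 32
after step 2 (B write(25)): value 25
after step 3 (C write(15)): value 15
after step 4 (D write(55)): value 55
after step 5 (E read() (pending, included)): value 55
after step 6 (F write(95)): value 95
after step 7 (G write(85)): value 85
after step 8 (H read() → 85): value 85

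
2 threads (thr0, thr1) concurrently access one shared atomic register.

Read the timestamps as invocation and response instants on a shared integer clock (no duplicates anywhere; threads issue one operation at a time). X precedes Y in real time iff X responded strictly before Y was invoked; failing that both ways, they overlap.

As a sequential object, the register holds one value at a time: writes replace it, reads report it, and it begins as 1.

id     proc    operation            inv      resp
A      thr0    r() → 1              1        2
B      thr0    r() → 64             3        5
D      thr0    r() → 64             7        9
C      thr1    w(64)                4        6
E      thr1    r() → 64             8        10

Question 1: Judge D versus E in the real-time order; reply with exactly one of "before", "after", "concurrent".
Answer: concurrent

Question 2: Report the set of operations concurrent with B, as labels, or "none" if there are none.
Answer: C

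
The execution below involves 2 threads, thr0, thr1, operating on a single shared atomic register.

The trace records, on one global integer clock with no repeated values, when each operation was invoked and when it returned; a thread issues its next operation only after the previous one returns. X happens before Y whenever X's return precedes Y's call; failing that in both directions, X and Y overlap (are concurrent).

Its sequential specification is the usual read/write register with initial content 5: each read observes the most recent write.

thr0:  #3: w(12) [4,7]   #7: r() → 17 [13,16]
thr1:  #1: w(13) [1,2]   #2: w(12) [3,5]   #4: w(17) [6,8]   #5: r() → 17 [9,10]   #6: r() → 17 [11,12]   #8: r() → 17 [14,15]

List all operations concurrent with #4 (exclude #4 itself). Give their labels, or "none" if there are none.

#3

#4 runs from 6 to 8; window-overlapping ops are concurrent
#1 [1,2]: before
#2 [3,5]: before
#3 [4,7]: concurrent
#5 [9,10]: after
#6 [11,12]: after
#7 [13,16]: after
#8 [14,15]: after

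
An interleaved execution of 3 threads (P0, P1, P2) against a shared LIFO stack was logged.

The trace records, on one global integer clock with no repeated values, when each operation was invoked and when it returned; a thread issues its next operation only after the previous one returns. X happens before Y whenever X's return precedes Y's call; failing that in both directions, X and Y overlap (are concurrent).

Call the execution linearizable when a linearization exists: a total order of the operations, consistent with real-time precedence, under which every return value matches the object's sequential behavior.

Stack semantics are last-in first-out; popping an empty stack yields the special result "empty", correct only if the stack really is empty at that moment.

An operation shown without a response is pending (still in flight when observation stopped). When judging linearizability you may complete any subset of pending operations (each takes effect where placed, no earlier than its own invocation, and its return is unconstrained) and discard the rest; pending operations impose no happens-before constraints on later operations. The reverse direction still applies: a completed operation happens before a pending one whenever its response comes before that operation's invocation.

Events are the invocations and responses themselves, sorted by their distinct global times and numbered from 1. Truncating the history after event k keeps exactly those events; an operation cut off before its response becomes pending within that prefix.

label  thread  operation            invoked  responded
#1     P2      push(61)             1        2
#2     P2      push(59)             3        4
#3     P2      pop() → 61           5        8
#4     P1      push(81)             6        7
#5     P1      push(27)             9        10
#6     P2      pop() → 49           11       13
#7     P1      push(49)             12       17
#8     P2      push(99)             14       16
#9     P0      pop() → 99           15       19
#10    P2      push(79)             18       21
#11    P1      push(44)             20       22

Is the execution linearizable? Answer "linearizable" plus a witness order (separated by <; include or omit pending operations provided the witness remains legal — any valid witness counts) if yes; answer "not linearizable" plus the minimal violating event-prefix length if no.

already the first 8 events (up to #3's response at time 8) admit no linearization; the first 7 still do
the 4 completed operations admit 2 real-time orders; each fails the LIFO stack replay
e.g. #1, #2, #3, #4: illegal at step 3, since #3 pop() → 61 cannot apply there
e.g. #1, #2, #4, #3: illegal at step 4, since #3 pop() → 61 cannot apply there

not linearizable — minimal violating prefix: 8 events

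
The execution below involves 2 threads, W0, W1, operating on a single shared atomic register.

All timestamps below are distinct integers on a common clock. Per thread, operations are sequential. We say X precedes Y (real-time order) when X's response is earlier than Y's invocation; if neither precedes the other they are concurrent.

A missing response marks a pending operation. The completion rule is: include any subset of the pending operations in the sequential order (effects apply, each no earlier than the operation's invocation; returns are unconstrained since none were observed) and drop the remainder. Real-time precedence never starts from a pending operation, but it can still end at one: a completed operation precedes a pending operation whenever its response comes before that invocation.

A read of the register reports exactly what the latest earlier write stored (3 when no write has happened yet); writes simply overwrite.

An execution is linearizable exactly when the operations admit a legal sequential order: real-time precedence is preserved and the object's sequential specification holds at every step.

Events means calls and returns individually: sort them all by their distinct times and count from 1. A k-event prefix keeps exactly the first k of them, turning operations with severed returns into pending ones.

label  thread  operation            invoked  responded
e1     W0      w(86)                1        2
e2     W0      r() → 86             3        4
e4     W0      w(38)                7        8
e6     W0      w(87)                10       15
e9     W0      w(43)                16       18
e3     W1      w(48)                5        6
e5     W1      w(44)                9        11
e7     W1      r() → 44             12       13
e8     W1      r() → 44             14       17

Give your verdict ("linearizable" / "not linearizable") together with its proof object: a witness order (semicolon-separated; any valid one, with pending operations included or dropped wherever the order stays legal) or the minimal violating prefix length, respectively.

1. e1 w(86), leaving value 86
2. e2 r() → 86, leaving value 86
3. e3 w(48), leaving value 48
4. e4 w(38), leaving value 38
5. e5 w(44), leaving value 44
6. e7 r() → 44, leaving value 44
7. e8 r() → 44, leaving value 44
8. e6 w(87), leaving value 87
9. e9 w(43), leaving value 43

linearizable — witness: e1; e2; e3; e4; e5; e7; e8; e6; e9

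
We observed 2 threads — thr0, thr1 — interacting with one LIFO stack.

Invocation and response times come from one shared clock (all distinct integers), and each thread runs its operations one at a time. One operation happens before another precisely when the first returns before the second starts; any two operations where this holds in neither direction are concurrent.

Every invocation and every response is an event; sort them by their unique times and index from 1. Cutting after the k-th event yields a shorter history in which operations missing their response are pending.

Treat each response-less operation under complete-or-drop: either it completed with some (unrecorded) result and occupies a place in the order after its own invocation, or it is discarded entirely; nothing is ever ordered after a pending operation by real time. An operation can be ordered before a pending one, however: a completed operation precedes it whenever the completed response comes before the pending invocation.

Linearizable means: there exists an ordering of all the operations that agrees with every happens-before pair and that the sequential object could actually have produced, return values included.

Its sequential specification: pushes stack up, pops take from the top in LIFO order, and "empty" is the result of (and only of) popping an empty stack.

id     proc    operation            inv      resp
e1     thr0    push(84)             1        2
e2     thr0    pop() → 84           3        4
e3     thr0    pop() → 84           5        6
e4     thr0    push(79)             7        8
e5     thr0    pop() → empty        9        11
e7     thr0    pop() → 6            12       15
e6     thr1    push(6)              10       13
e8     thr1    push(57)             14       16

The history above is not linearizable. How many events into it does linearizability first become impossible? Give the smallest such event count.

events 1..5 are linearizable; a witness order is e1, e2:
after step 1 (e1 push(84)): stack <84>
after step 2 (e2 pop() → 84): stack <>
with event 6 included (e3 responding at time 6), all real-time-consistent orders fail
e.g. e1, e2, e3: illegal at step 3, since e3 pop() → 84 cannot apply there

6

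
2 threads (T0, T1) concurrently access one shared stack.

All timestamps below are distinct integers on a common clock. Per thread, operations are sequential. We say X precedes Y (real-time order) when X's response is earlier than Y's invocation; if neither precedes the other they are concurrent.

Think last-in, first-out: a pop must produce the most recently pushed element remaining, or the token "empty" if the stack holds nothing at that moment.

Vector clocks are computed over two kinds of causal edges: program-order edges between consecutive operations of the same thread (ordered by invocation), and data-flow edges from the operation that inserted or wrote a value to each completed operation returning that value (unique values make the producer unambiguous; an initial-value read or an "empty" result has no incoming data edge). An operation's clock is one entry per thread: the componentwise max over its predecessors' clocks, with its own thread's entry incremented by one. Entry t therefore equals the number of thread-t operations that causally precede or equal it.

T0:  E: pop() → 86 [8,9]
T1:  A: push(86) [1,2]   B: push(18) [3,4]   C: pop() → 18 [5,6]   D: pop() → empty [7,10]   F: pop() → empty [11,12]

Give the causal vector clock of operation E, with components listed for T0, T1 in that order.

(1, 1)

A, invoked 1, has no incoming edges; only T1's bump applies → (0, 1)
merge at B (invoked 3): VC(A)=(0, 1), own-thread bump on T1 → (0, 2)
merge at E (invoked 8): VC(A)=(0, 1), own-thread bump on T0 → (1, 1)
merge at C (invoked 5): VC(B)=(0, 2), own-thread bump on T1 → (0, 3)
merge at D (invoked 7): VC(C)=(0, 3), own-thread bump on T1 → (0, 4)
merge at F (invoked 11): VC(D)=(0, 4), own-thread bump on T1 → (0, 5)
target: VC(E) = (1, 1)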